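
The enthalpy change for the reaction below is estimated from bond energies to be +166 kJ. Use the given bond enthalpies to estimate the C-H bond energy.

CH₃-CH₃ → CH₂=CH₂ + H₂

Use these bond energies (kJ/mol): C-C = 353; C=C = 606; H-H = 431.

Let D be the C-H bond energy.
Σ(broken) = 1×353 + 6×D = 353 + 6D
Σ(formed) = 4×D + 1×606 + 1×431 = 1037 + 4D
ΔH = Σ(broken) − Σ(formed) = (353 + 6D) − (1037 + 4D) = −684 + 2D
Setting this equal to +166 kJ gives 2D = 850, so D = 425 kJ/mol.

D(C-H) ≈ 425 kJ/mol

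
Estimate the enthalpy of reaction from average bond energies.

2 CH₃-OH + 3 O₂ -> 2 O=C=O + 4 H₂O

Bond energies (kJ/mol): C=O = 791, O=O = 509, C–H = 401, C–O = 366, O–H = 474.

ΔH ≈ −1343 kJ

Bonds broken (reactants):
  C–H: 6 × 401 = 2406
  C–O: 2 × 366 = 732
  O–H: 2 × 474 = 948
  O=O: 3 × 509 = 1527
  Σ(broken) = 5613 kJ
Bonds formed (products):
  C=O: 4 × 791 = 3164
  O–H: 8 × 474 = 3792
  Σ(formed) = 6956 kJ
ΔH = Σ(broken) − Σ(formed) = 5613 − 6956 = −1343 kJ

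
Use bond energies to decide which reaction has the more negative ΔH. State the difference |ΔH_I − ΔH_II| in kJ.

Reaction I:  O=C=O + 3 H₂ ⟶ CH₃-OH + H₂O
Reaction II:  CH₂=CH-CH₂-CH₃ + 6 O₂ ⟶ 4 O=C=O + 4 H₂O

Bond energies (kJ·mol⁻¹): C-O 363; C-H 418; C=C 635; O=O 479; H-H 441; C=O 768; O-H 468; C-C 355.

Reaction I:
  Bonds broken (reactants):
    C=O: 2 × 768 = 1536
    H-H: 3 × 441 = 1323
    Σ(broken) = 2859 kJ
  Bonds formed (products):
    C-H: 3 × 418 = 1254
    C-O: 1 × 363 = 363
    O-H: 3 × 468 = 1404
    Σ(formed) = 3021 kJ
  ΔH_I = 2859 − 3021 = −162 kJ
Reaction II:
  Bonds broken (reactants):
    C-C: 2 × 355 = 710
    C-H: 8 × 418 = 3344
    C=C: 1 × 635 = 635
    O=O: 6 × 479 = 2874
    Σ(broken) = 7563 kJ
  Bonds formed (products):
    C=O: 8 × 768 = 6144
    O-H: 8 × 468 = 3744
    Σ(formed) = 9888 kJ
  ΔH_II = 7563 − 9888 = −2325 kJ
ΔH_I − ΔH_II = +2163 kJ, so reaction II has the more negative ΔH; |ΔH_I − ΔH_II| = 2163 kJ.

Reaction II, by 2163 kJ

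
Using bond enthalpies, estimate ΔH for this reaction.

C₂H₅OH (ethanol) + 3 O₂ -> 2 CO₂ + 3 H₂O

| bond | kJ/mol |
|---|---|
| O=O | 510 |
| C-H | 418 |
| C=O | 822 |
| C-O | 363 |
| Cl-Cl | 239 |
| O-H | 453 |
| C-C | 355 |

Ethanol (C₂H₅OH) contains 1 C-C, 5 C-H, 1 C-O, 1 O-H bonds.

Bonds broken (reactants):
  C-C: 1 × 355 = 355
  C-H: 5 × 418 = 2090
  C-O: 1 × 363 = 363
  O-H: 1 × 453 = 453
  O=O: 3 × 510 = 1530
  Σ(broken) = 4791 kJ
Bonds formed (products):
  C=O: 4 × 822 = 3288
  O-H: 6 × 453 = 2718
  Σ(formed) = 6006 kJ
ΔH = Σ(broken) − Σ(formed) = 4791 − 6006 = −1215 kJ

ΔH ≈ −1215 kJ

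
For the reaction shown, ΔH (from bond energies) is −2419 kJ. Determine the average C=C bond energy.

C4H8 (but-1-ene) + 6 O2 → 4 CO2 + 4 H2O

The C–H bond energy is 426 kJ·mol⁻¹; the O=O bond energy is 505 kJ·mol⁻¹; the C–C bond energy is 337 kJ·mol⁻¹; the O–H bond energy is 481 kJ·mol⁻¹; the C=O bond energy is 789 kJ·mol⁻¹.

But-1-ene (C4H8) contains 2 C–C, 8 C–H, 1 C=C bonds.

D(C=C) ≈ 629 kJ/mol

Let D be the C=C bond energy.
Σ(broken) = 2×337 + 8×426 + 1×D + 6×505 = 7112 + D
Σ(formed) = 8×789 + 8×481 = 10160
ΔH = Σ(broken) − Σ(formed) = (7112 + D) − (10160) = −3048 + D
Setting this equal to −2419 kJ gives D = 629 kJ/mol.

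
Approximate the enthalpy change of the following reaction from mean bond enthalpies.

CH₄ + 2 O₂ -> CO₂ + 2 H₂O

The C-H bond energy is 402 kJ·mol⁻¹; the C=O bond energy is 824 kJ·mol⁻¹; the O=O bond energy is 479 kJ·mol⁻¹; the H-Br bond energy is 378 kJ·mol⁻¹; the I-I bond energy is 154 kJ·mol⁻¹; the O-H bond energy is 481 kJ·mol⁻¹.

Bonds broken (reactants):
  C-H: 4 × 402 = 1608
  O=O: 2 × 479 = 958
  Σ(broken) = 2566 kJ
Bonds formed (products):
  C=O: 2 × 824 = 1648
  O-H: 4 × 481 = 1924
  Σ(formed) = 3572 kJ
ΔH = Σ(broken) − Σ(formed) = 2566 − 3572 = −1006 kJ

ΔH ≈ −1006 kJ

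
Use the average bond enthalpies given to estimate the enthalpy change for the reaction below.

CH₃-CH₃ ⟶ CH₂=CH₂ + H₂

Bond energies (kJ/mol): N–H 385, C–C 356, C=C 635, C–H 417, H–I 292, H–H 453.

ΔH ≈ +102 kJ

Bonds broken (reactants):
  C–C: 1 × 356 = 356
  C–H: 6 × 417 = 2502
  Σ(broken) = 2858 kJ
Bonds formed (products):
  C–H: 4 × 417 = 1668
  C=C: 1 × 635 = 635
  H–H: 1 × 453 = 453
  Σ(formed) = 2756 kJ
ΔH = Σ(broken) − Σ(formed) = 2858 − 2756 = +102 kJ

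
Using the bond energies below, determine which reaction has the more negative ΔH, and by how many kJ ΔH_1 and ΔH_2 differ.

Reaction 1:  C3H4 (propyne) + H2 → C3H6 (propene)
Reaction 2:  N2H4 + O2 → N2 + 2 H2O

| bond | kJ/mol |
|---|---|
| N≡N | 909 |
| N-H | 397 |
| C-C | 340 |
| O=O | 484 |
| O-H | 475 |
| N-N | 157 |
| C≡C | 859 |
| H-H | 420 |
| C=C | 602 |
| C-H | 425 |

Reaction 1:
  Bonds broken (reactants):
    C≡C: 1 × 859 = 859
    C-C: 1 × 340 = 340
    C-H: 4 × 425 = 1700
    H-H: 1 × 420 = 420
    Σ(broken) = 3319 kJ
  Bonds formed (products):
    C-C: 1 × 340 = 340
    C-H: 6 × 425 = 2550
    C=C: 1 × 602 = 602
    Σ(formed) = 3492 kJ
  ΔH_1 = 3319 − 3492 = −173 kJ
Reaction 2:
  Bonds broken (reactants):
    N-H: 4 × 397 = 1588
    N-N: 1 × 157 = 157
    O=O: 1 × 484 = 484
    Σ(broken) = 2229 kJ
  Bonds formed (products):
    N≡N: 1 × 909 = 909
    O-H: 4 × 475 = 1900
    Σ(formed) = 2809 kJ
  ΔH_2 = 2229 − 2809 = −580 kJ
ΔH_1 − ΔH_2 = +407 kJ, so reaction 2 has the more negative ΔH; |ΔH_1 − ΔH_2| = 407 kJ.

Reaction 2, by 407 kJ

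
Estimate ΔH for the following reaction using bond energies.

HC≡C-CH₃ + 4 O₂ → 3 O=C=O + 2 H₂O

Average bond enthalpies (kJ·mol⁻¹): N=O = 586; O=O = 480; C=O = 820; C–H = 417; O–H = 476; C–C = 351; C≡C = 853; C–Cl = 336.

Bonds broken (reactants):
  C≡C: 1 × 853 = 853
  C–C: 1 × 351 = 351
  C–H: 4 × 417 = 1668
  O=O: 4 × 480 = 1920
  Σ(broken) = 4792 kJ
Bonds formed (products):
  C=O: 6 × 820 = 4920
  O–H: 4 × 476 = 1904
  Σ(formed) = 6824 kJ
ΔH = Σ(broken) − Σ(formed) = 4792 − 6824 = −2032 kJ

ΔH ≈ −2032 kJ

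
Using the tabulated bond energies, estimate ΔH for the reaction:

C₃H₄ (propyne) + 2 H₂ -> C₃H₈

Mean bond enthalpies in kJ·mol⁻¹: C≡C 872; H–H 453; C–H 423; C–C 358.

ΔH ≈ −272 kJ

Bonds broken (reactants):
  C≡C: 1 × 872 = 872
  C–C: 1 × 358 = 358
  C–H: 4 × 423 = 1692
  H–H: 2 × 453 = 906
  Σ(broken) = 3828 kJ
Bonds formed (products):
  C–C: 2 × 358 = 716
  C–H: 8 × 423 = 3384
  Σ(formed) = 4100 kJ
ΔH = Σ(broken) − Σ(formed) = 3828 − 4100 = −272 kJ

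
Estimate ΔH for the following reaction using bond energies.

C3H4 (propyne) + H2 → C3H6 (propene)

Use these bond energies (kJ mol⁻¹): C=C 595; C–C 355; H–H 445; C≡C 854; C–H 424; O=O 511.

Bonds broken (reactants):
  C≡C: 1 × 854 = 854
  C–C: 1 × 355 = 355
  C–H: 4 × 424 = 1696
  H–H: 1 × 445 = 445
  Σ(broken) = 3350 kJ
Bonds formed (products):
  C–C: 1 × 355 = 355
  C–H: 6 × 424 = 2544
  C=C: 1 × 595 = 595
  Σ(formed) = 3494 kJ
ΔH = Σ(broken) − Σ(formed) = 3350 − 3494 = −144 kJ

ΔH ≈ −144 kJ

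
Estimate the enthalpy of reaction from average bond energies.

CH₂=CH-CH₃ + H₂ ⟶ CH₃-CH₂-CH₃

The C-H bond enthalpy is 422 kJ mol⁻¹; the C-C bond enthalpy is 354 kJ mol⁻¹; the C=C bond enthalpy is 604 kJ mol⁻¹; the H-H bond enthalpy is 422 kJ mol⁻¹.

ΔH ≈ −172 kJ

Bonds broken (reactants):
  C-C: 1 × 354 = 354
  C-H: 6 × 422 = 2532
  C=C: 1 × 604 = 604
  H-H: 1 × 422 = 422
  Σ(broken) = 3912 kJ
Bonds formed (products):
  C-C: 2 × 354 = 708
  C-H: 8 × 422 = 3376
  Σ(formed) = 4084 kJ
ΔH = Σ(broken) − Σ(formed) = 3912 − 4084 = −172 kJ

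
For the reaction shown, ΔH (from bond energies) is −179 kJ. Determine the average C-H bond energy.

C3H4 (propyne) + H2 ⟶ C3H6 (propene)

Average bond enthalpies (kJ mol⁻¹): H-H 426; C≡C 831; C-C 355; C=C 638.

Let D be the C-H bond energy.
Σ(broken) = 1×831 + 1×355 + 4×D + 1×426 = 1612 + 4D
Σ(formed) = 1×355 + 6×D + 1×638 = 993 + 6D
ΔH = Σ(broken) − Σ(formed) = (1612 + 4D) − (993 + 6D) = +619 − 2D
Setting this equal to −179 kJ gives 2D = 798, so D = 399 kJ/mol.

D(C-H) ≈ 399 kJ/mol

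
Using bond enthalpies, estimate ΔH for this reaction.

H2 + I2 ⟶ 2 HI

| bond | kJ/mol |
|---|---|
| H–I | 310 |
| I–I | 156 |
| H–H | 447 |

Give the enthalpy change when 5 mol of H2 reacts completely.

Bonds broken (reactants):
  H–H: 1 × 447 = 447
  I–I: 1 × 156 = 156
  Σ(broken) = 603 kJ
Bonds formed (products):
  H–I: 2 × 310 = 620
  Σ(formed) = 620 kJ
ΔH = Σ(broken) − Σ(formed) = 603 − 620 = −17 kJ
For 5× the reaction as written: 5 × (−17) = −85 kJ

ΔH = −85 kJ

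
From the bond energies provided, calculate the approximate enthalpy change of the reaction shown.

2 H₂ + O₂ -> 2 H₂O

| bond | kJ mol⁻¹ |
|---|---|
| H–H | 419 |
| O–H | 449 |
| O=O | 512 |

ΔH ≈ −446 kJ

Bonds broken (reactants):
  H–H: 2 × 419 = 838
  O=O: 1 × 512 = 512
  Σ(broken) = 1350 kJ
Bonds formed (products):
  O–H: 4 × 449 = 1796
  Σ(formed) = 1796 kJ
ΔH = Σ(broken) − Σ(formed) = 1350 − 1796 = −446 kJ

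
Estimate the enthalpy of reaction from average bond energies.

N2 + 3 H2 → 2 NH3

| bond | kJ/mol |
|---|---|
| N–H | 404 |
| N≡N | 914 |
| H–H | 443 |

Bonds broken (reactants):
  H–H: 3 × 443 = 1329
  N≡N: 1 × 914 = 914
  Σ(broken) = 2243 kJ
Bonds formed (products):
  N–H: 6 × 404 = 2424
  Σ(formed) = 2424 kJ
ΔH = Σ(broken) − Σ(formed) = 2243 − 2424 = −181 kJ

ΔH ≈ −181 kJ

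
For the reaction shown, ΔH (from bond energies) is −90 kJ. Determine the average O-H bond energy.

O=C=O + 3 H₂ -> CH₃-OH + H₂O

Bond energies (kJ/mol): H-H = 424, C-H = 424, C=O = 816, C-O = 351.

D(O-H) ≈ 457 kJ/mol

Let D be the O-H bond energy.
Σ(broken) = 2×816 + 3×424 = 2904
Σ(formed) = 3×424 + 1×351 + 3×D = 1623 + 3D
ΔH = Σ(broken) − Σ(formed) = (2904) − (1623 + 3D) = +1281 − 3D
Setting this equal to −90 kJ gives 3D = 1371, so D = 457 kJ/mol.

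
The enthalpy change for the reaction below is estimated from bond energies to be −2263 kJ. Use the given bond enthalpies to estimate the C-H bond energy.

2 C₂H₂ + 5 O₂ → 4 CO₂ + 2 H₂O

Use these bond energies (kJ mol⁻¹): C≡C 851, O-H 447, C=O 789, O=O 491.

D(C-H) ≈ 420 kJ/mol

Let D be the C-H bond energy.
Σ(broken) = 2×851 + 4×D + 5×491 = 4157 + 4D
Σ(formed) = 8×789 + 4×447 = 8100
ΔH = Σ(broken) − Σ(formed) = (4157 + 4D) − (8100) = −3943 + 4D
Setting this equal to −2263 kJ gives 4D = 1680, so D = 420 kJ/mol.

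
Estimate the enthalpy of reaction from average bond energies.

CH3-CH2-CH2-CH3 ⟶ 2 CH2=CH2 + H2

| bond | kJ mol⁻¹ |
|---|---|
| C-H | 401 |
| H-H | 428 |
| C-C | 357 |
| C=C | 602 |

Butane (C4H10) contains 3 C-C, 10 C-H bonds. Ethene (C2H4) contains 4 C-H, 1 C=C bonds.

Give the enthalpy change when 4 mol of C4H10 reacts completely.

ΔH = +964 kJ

Bonds broken (reactants):
  C-C: 3 × 357 = 1071
  C-H: 10 × 401 = 4010
  Σ(broken) = 5081 kJ
Bonds formed (products):
  C-H: 8 × 401 = 3208
  C=C: 2 × 602 = 1204
  H-H: 1 × 428 = 428
  Σ(formed) = 4840 kJ
ΔH = Σ(broken) − Σ(formed) = 5081 − 4840 = +241 kJ
For 4× the reaction as written: 4 × (+241) = +964 kJ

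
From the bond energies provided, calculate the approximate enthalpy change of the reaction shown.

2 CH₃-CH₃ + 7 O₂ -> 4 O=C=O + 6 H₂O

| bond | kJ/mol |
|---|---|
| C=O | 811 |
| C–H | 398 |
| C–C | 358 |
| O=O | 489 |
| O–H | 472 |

ΔH ≈ −3237 kJ

Bonds broken (reactants):
  C–C: 2 × 358 = 716
  C–H: 12 × 398 = 4776
  O=O: 7 × 489 = 3423
  Σ(broken) = 8915 kJ
Bonds formed (products):
  C=O: 8 × 811 = 6488
  O–H: 12 × 472 = 5664
  Σ(formed) = 12152 kJ
ΔH = Σ(broken) − Σ(formed) = 8915 − 12152 = −3237 kJ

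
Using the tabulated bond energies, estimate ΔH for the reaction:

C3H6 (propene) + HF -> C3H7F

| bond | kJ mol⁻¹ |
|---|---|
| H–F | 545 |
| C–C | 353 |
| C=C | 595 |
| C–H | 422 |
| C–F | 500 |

ΔH ≈ −135 kJ

Bonds broken (reactants):
  C–C: 1 × 353 = 353
  C–H: 6 × 422 = 2532
  C=C: 1 × 595 = 595
  H–F: 1 × 545 = 545
  Σ(broken) = 4025 kJ
Bonds formed (products):
  C–C: 2 × 353 = 706
  C–F: 1 × 500 = 500
  C–H: 7 × 422 = 2954
  Σ(formed) = 4160 kJ
ΔH = Σ(broken) − Σ(formed) = 4025 − 4160 = −135 kJ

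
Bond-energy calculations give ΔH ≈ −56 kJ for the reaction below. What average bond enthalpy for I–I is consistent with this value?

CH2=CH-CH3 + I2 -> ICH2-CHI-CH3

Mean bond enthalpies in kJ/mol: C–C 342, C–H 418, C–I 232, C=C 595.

D(I–I) ≈ 155 kJ/mol

Let D be the I–I bond energy.
Σ(broken) = 1×342 + 6×418 + 1×595 + 1×D = 3445 + D
Σ(formed) = 2×342 + 6×418 + 2×232 = 3656
ΔH = Σ(broken) − Σ(formed) = (3445 + D) − (3656) = −211 + D
Setting this equal to −56 kJ gives D = 155 kJ/mol.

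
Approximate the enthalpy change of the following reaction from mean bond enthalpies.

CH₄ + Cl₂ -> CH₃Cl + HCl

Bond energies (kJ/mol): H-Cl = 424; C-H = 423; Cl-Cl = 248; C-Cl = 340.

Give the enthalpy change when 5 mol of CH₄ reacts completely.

Bonds broken (reactants):
  C-H: 4 × 423 = 1692
  Cl-Cl: 1 × 248 = 248
  Σ(broken) = 1940 kJ
Bonds formed (products):
  C-Cl: 1 × 340 = 340
  C-H: 3 × 423 = 1269
  H-Cl: 1 × 424 = 424
  Σ(formed) = 2033 kJ
ΔH = Σ(broken) − Σ(formed) = 1940 − 2033 = −93 kJ
For 5× the reaction as written: 5 × (−93) = −465 kJ

ΔH = −465 kJ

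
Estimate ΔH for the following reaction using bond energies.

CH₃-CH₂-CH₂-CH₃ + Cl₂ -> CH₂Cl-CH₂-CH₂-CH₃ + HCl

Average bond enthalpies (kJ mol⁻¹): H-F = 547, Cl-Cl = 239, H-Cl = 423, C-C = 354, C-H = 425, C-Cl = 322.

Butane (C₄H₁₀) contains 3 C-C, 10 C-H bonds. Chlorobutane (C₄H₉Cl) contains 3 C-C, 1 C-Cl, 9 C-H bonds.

ΔH ≈ −81 kJ

Bonds broken (reactants):
  C-C: 3 × 354 = 1062
  C-H: 10 × 425 = 4250
  Cl-Cl: 1 × 239 = 239
  Σ(broken) = 5551 kJ
Bonds formed (products):
  C-C: 3 × 354 = 1062
  C-Cl: 1 × 322 = 322
  C-H: 9 × 425 = 3825
  H-Cl: 1 × 423 = 423
  Σ(formed) = 5632 kJ
ΔH = Σ(broken) − Σ(formed) = 5551 − 5632 = −81 kJ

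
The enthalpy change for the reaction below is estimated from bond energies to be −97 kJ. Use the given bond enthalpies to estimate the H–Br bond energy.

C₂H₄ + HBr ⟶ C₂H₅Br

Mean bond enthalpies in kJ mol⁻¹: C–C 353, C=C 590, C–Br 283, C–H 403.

Let D be the H–Br bond energy.
Σ(broken) = 4×403 + 1×590 + 1×D = 2202 + D
Σ(formed) = 1×283 + 1×353 + 5×403 = 2651
ΔH = Σ(broken) − Σ(formed) = (2202 + D) − (2651) = −449 + D
Setting this equal to −97 kJ gives D = 352 kJ/mol.

D(H–Br) ≈ 352 kJ/mol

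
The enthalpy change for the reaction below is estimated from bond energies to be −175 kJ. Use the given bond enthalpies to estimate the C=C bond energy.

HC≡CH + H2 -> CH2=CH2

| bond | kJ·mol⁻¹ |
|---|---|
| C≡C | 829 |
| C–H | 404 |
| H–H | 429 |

D(C=C) ≈ 625 kJ/mol

Let D be the C=C bond energy.
Σ(broken) = 1×829 + 2×404 + 1×429 = 2066
Σ(formed) = 4×404 + 1×D = 1616 + D
ΔH = Σ(broken) − Σ(formed) = (2066) − (1616 + D) = +450 − D
Setting this equal to −175 kJ gives D = 625 kJ/mol.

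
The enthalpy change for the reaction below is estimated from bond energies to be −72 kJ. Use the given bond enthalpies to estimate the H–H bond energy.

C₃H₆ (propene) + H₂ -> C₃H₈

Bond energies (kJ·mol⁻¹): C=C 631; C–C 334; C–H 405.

Let D be the H–H bond energy.
Σ(broken) = 1×334 + 6×405 + 1×631 + 1×D = 3395 + D
Σ(formed) = 2×334 + 8×405 = 3908
ΔH = Σ(broken) − Σ(formed) = (3395 + D) − (3908) = −513 + D
Setting this equal to −72 kJ gives D = 441 kJ/mol.

D(H–H) ≈ 441 kJ/mol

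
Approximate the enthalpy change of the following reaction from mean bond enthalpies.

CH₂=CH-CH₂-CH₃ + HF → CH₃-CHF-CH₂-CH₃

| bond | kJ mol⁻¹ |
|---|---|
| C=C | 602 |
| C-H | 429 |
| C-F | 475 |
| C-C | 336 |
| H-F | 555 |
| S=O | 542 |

Bonds broken (reactants):
  C-C: 2 × 336 = 672
  C-H: 8 × 429 = 3432
  C=C: 1 × 602 = 602
  H-F: 1 × 555 = 555
  Σ(broken) = 5261 kJ
Bonds formed (products):
  C-C: 3 × 336 = 1008
  C-F: 1 × 475 = 475
  C-H: 9 × 429 = 3861
  Σ(formed) = 5344 kJ
ΔH = Σ(broken) − Σ(formed) = 5261 − 5344 = −83 kJ

ΔH ≈ −83 kJ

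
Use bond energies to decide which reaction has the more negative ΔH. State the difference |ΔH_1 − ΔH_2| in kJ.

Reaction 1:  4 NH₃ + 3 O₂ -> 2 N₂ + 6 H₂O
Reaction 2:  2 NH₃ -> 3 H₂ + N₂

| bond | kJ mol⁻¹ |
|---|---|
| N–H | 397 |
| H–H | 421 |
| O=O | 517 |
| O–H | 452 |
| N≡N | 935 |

Reaction 1:
  Bonds broken (reactants):
    N–H: 12 × 397 = 4764
    O=O: 3 × 517 = 1551
    Σ(broken) = 6315 kJ
  Bonds formed (products):
    N≡N: 2 × 935 = 1870
    O–H: 12 × 452 = 5424
    Σ(formed) = 7294 kJ
  ΔH_1 = 6315 − 7294 = −979 kJ
Reaction 2:
  Bonds broken (reactants):
    N–H: 6 × 397 = 2382
    Σ(broken) = 2382 kJ
  Bonds formed (products):
    H–H: 3 × 421 = 1263
    N≡N: 1 × 935 = 935
    Σ(formed) = 2198 kJ
  ΔH_2 = 2382 − 2198 = +184 kJ
ΔH_1 − ΔH_2 = −1163 kJ, so reaction 1 has the more negative ΔH; |ΔH_1 − ΔH_2| = 1163 kJ.

Reaction 1, by 1163 kJ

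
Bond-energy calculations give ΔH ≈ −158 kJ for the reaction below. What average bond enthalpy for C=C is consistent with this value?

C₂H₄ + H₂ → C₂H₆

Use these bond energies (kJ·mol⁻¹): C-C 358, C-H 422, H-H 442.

D(C=C) ≈ 602 kJ/mol

Let D be the C=C bond energy.
Σ(broken) = 4×422 + 1×D + 1×442 = 2130 + D
Σ(formed) = 1×358 + 6×422 = 2890
ΔH = Σ(broken) − Σ(formed) = (2130 + D) − (2890) = −760 + D
Setting this equal to −158 kJ gives D = 602 kJ/mol.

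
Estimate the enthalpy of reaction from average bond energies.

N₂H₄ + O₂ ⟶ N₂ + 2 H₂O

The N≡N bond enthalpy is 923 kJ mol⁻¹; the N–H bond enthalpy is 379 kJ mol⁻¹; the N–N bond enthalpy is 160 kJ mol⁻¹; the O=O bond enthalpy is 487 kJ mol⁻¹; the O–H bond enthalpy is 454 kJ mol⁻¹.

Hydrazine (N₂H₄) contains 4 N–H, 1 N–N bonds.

ΔH ≈ −576 kJ

Bonds broken (reactants):
  N–H: 4 × 379 = 1516
  N–N: 1 × 160 = 160
  O=O: 1 × 487 = 487
  Σ(broken) = 2163 kJ
Bonds formed (products):
  N≡N: 1 × 923 = 923
  O–H: 4 × 454 = 1816
  Σ(formed) = 2739 kJ
ΔH = Σ(broken) − Σ(formed) = 2163 − 2739 = −576 kJ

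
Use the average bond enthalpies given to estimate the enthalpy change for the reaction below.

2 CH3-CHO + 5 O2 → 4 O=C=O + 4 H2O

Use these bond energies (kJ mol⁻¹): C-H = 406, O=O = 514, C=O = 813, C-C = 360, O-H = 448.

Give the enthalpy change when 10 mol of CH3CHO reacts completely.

Bonds broken (reactants):
  C-C: 2 × 360 = 720
  C-H: 8 × 406 = 3248
  C=O: 2 × 813 = 1626
  O=O: 5 × 514 = 2570
  Σ(broken) = 8164 kJ
Bonds formed (products):
  C=O: 8 × 813 = 6504
  O-H: 8 × 448 = 3584
  Σ(formed) = 10088 kJ
ΔH = Σ(broken) − Σ(formed) = 8164 − 10088 = −1924 kJ
For 5× the reaction as written: 5 × (−1924) = −9620 kJ

ΔH = −9620 kJ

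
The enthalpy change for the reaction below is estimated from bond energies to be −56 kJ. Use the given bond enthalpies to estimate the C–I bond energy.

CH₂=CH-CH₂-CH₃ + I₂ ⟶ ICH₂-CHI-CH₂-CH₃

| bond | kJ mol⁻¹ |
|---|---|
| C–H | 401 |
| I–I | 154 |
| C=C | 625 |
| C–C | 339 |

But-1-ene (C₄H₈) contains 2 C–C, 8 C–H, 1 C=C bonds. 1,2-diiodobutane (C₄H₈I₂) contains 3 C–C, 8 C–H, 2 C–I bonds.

D(C–I) ≈ 248 kJ/mol

Let D be the C–I bond energy.
Σ(broken) = 2×339 + 8×401 + 1×625 + 1×154 = 4665
Σ(formed) = 3×339 + 8×401 + 2×D = 4225 + 2D
ΔH = Σ(broken) − Σ(formed) = (4665) − (4225 + 2D) = +440 − 2D
Setting this equal to −56 kJ gives 2D = 496, so D = 248 kJ/mol.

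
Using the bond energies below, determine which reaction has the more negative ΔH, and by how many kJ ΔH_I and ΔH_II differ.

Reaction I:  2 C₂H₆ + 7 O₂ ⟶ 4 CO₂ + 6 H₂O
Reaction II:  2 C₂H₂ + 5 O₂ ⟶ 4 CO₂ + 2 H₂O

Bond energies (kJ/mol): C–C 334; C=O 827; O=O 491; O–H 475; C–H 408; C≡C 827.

Reaction I, by 540 kJ

Reaction I:
  Bonds broken (reactants):
    C–C: 2 × 334 = 668
    C–H: 12 × 408 = 4896
    O=O: 7 × 491 = 3437
    Σ(broken) = 9001 kJ
  Bonds formed (products):
    C=O: 8 × 827 = 6616
    O–H: 12 × 475 = 5700
    Σ(formed) = 12316 kJ
  ΔH_I = 9001 − 12316 = −3315 kJ
Reaction II:
  Bonds broken (reactants):
    C≡C: 2 × 827 = 1654
    C–H: 4 × 408 = 1632
    O=O: 5 × 491 = 2455
    Σ(broken) = 5741 kJ
  Bonds formed (products):
    C=O: 8 × 827 = 6616
    O–H: 4 × 475 = 1900
    Σ(formed) = 8516 kJ
  ΔH_II = 5741 − 8516 = −2775 kJ
ΔH_I − ΔH_II = −540 kJ, so reaction I has the more negative ΔH; |ΔH_I − ΔH_II| = 540 kJ.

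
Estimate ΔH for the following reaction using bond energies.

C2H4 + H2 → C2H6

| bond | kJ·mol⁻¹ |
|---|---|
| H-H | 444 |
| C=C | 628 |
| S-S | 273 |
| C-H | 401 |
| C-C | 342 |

Bonds broken (reactants):
  C-H: 4 × 401 = 1604
  C=C: 1 × 628 = 628
  H-H: 1 × 444 = 444
  Σ(broken) = 2676 kJ
Bonds formed (products):
  C-C: 1 × 342 = 342
  C-H: 6 × 401 = 2406
  Σ(formed) = 2748 kJ
ΔH = Σ(broken) − Σ(formed) = 2676 − 2748 = −72 kJ

ΔH ≈ −72 kJ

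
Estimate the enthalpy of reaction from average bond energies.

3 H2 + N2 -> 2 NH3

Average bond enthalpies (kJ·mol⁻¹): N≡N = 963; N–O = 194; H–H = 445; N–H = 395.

Bonds broken (reactants):
  H–H: 3 × 445 = 1335
  N≡N: 1 × 963 = 963
  Σ(broken) = 2298 kJ
Bonds formed (products):
  N–H: 6 × 395 = 2370
  Σ(formed) = 2370 kJ
ΔH = Σ(broken) − Σ(formed) = 2298 − 2370 = −72 kJ

ΔH ≈ −72 kJ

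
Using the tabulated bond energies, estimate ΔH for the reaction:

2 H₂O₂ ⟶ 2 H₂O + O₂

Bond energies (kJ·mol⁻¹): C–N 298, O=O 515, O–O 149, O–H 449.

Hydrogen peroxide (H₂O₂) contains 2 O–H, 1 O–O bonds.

ΔH ≈ −217 kJ

Bonds broken (reactants):
  O–H: 4 × 449 = 1796
  O–O: 2 × 149 = 298
  Σ(broken) = 2094 kJ
Bonds formed (products):
  O–H: 4 × 449 = 1796
  O=O: 1 × 515 = 515
  Σ(formed) = 2311 kJ
ΔH = Σ(broken) − Σ(formed) = 2094 − 2311 = −217 kJ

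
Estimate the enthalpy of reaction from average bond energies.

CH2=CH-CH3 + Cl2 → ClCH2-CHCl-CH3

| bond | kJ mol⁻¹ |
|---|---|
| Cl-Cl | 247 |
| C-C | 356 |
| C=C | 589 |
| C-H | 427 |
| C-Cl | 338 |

ΔH ≈ −196 kJ

Bonds broken (reactants):
  C-C: 1 × 356 = 356
  C-H: 6 × 427 = 2562
  C=C: 1 × 589 = 589
  Cl-Cl: 1 × 247 = 247
  Σ(broken) = 3754 kJ
Bonds formed (products):
  C-C: 2 × 356 = 712
  C-Cl: 2 × 338 = 676
  C-H: 6 × 427 = 2562
  Σ(formed) = 3950 kJ
ΔH = Σ(broken) − Σ(formed) = 3754 − 3950 = −196 kJ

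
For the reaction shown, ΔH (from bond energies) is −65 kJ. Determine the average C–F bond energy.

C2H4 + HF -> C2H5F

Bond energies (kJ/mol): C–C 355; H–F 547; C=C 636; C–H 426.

Let D be the C–F bond energy.
Σ(broken) = 4×426 + 1×636 + 1×547 = 2887
Σ(formed) = 1×355 + 1×D + 5×426 = 2485 + D
ΔH = Σ(broken) − Σ(formed) = (2887) − (2485 + D) = +402 − D
Setting this equal to −65 kJ gives D = 467 kJ/mol.

D(C–F) ≈ 467 kJ/mol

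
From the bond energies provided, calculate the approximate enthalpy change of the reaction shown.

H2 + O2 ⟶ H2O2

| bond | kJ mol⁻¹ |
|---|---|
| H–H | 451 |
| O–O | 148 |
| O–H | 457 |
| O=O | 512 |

Bonds broken (reactants):
  H–H: 1 × 451 = 451
  O=O: 1 × 512 = 512
  Σ(broken) = 963 kJ
Bonds formed (products):
  O–H: 2 × 457 = 914
  O–O: 1 × 148 = 148
  Σ(formed) = 1062 kJ
ΔH = Σ(broken) − Σ(formed) = 963 − 1062 = −99 kJ

ΔH ≈ −99 kJ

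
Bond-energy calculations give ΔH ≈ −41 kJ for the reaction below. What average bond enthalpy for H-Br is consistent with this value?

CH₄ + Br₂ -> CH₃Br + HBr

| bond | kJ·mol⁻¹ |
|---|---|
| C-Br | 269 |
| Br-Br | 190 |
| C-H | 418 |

Let D be the H-Br bond energy.
Σ(broken) = 1×190 + 4×418 = 1862
Σ(formed) = 1×269 + 3×418 + 1×D = 1523 + D
ΔH = Σ(broken) − Σ(formed) = (1862) − (1523 + D) = +339 − D
Setting this equal to −41 kJ gives D = 380 kJ/mol.

D(H-Br) ≈ 380 kJ/mol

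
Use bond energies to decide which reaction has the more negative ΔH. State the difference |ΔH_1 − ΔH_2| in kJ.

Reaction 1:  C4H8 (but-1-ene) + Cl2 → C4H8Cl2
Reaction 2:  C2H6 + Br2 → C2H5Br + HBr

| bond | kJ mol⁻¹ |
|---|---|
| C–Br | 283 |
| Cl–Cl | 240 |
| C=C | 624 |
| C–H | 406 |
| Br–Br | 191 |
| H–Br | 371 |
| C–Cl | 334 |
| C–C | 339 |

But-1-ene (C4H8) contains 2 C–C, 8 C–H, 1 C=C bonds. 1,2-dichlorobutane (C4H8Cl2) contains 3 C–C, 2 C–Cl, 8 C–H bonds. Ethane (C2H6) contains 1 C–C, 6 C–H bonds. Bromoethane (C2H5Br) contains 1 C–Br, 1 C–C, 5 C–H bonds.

Reaction 1:
  Bonds broken (reactants):
    C–C: 2 × 339 = 678
    C–H: 8 × 406 = 3248
    C=C: 1 × 624 = 624
    Cl–Cl: 1 × 240 = 240
    Σ(broken) = 4790 kJ
  Bonds formed (products):
    C–C: 3 × 339 = 1017
    C–Cl: 2 × 334 = 668
    C–H: 8 × 406 = 3248
    Σ(formed) = 4933 kJ
  ΔH_1 = 4790 − 4933 = −143 kJ
Reaction 2:
  Bonds broken (reactants):
    Br–Br: 1 × 191 = 191
    C–C: 1 × 339 = 339
    C–H: 6 × 406 = 2436
    Σ(broken) = 2966 kJ
  Bonds formed (products):
    C–Br: 1 × 283 = 283
    C–C: 1 × 339 = 339
    C–H: 5 × 406 = 2030
    H–Br: 1 × 371 = 371
    Σ(formed) = 3023 kJ
  ΔH_2 = 2966 − 3023 = −57 kJ
ΔH_1 − ΔH_2 = −86 kJ, so reaction 1 has the more negative ΔH; |ΔH_1 − ΔH_2| = 86 kJ.

Reaction 1, by 86 kJ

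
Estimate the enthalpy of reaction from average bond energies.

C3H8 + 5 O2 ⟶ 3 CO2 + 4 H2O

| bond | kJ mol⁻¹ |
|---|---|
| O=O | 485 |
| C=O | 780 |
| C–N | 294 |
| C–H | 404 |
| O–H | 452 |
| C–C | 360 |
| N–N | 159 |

Bonds broken (reactants):
  C–C: 2 × 360 = 720
  C–H: 8 × 404 = 3232
  O=O: 5 × 485 = 2425
  Σ(broken) = 6377 kJ
Bonds formed (products):
  C=O: 6 × 780 = 4680
  O–H: 8 × 452 = 3616
  Σ(formed) = 8296 kJ
ΔH = Σ(broken) − Σ(formed) = 6377 − 8296 = −1919 kJ

ΔH ≈ −1919 kJ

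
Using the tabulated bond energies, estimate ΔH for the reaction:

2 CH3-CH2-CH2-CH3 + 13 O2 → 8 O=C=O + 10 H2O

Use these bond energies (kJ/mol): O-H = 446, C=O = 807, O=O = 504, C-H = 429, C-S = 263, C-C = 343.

ΔH ≈ −4642 kJ

Bonds broken (reactants):
  C-C: 6 × 343 = 2058
  C-H: 20 × 429 = 8580
  O=O: 13 × 504 = 6552
  Σ(broken) = 17190 kJ
Bonds formed (products):
  C=O: 16 × 807 = 12912
  O-H: 20 × 446 = 8920
  Σ(formed) = 21832 kJ
ΔH = Σ(broken) − Σ(formed) = 17190 − 21832 = −4642 kJ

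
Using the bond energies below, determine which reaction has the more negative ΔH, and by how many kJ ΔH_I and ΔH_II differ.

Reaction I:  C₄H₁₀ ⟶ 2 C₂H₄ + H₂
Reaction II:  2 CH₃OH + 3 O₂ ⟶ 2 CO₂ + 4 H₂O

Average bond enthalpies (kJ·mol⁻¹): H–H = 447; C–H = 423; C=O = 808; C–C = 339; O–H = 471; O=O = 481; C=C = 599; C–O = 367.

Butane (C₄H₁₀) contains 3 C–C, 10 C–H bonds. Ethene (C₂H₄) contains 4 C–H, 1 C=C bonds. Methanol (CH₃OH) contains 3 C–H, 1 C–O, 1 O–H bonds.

Reaction I:
  Bonds broken (reactants):
    C–C: 3 × 339 = 1017
    C–H: 10 × 423 = 4230
    Σ(broken) = 5247 kJ
  Bonds formed (products):
    C–H: 8 × 423 = 3384
    C=C: 2 × 599 = 1198
    H–H: 1 × 447 = 447
    Σ(formed) = 5029 kJ
  ΔH_I = 5247 − 5029 = +218 kJ
Reaction II:
  Bonds broken (reactants):
    C–H: 6 × 423 = 2538
    C–O: 2 × 367 = 734
    O–H: 2 × 471 = 942
    O=O: 3 × 481 = 1443
    Σ(broken) = 5657 kJ
  Bonds formed (products):
    C=O: 4 × 808 = 3232
    O–H: 8 × 471 = 3768
    Σ(formed) = 7000 kJ
  ΔH_II = 5657 − 7000 = −1343 kJ
ΔH_I − ΔH_II = +1561 kJ, so reaction II has the more negative ΔH; |ΔH_I − ΔH_II| = 1561 kJ.

Reaction II, by 1561 kJ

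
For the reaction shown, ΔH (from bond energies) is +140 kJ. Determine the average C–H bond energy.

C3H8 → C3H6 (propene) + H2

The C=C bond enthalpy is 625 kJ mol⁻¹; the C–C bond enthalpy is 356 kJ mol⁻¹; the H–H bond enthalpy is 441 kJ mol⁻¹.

D(C–H) ≈ 425 kJ/mol

Let D be the C–H bond energy.
Σ(broken) = 2×356 + 8×D = 712 + 8D
Σ(formed) = 1×356 + 6×D + 1×625 + 1×441 = 1422 + 6D
ΔH = Σ(broken) − Σ(formed) = (712 + 8D) − (1422 + 6D) = −710 + 2D
Setting this equal to +140 kJ gives 2D = 850, so D = 425 kJ/mol.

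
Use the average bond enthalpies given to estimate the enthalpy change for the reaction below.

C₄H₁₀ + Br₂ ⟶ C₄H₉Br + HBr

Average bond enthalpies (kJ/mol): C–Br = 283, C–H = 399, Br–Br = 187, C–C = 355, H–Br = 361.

Bonds broken (reactants):
  Br–Br: 1 × 187 = 187
  C–C: 3 × 355 = 1065
  C–H: 10 × 399 = 3990
  Σ(broken) = 5242 kJ
Bonds formed (products):
  C–Br: 1 × 283 = 283
  C–C: 3 × 355 = 1065
  C–H: 9 × 399 = 3591
  H–Br: 1 × 361 = 361
  Σ(formed) = 5300 kJ
ΔH = Σ(broken) − Σ(formed) = 5242 − 5300 = −58 kJ

ΔH ≈ −58 kJ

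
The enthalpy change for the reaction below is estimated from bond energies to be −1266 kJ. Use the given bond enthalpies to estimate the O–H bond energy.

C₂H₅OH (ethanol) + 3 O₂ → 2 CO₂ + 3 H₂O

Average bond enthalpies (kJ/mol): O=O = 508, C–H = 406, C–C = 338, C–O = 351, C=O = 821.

D(O–H) ≈ 445 kJ/mol

Let D be the O–H bond energy.
Σ(broken) = 1×338 + 5×406 + 1×351 + 1×D + 3×508 = 4243 + D
Σ(formed) = 4×821 + 6×D = 3284 + 6D
ΔH = Σ(broken) − Σ(formed) = (4243 + D) − (3284 + 6D) = +959 − 5D
Setting this equal to −1266 kJ gives 5D = 2225, so D = 445 kJ/mol.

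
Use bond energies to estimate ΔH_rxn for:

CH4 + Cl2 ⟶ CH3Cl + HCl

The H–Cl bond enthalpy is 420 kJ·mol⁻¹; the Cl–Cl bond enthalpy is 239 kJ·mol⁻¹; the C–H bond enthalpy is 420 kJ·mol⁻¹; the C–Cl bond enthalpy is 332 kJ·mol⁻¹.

ΔH ≈ −93 kJ

Bonds broken (reactants):
  C–H: 4 × 420 = 1680
  Cl–Cl: 1 × 239 = 239
  Σ(broken) = 1919 kJ
Bonds formed (products):
  C–Cl: 1 × 332 = 332
  C–H: 3 × 420 = 1260
  H–Cl: 1 × 420 = 420
  Σ(formed) = 2012 kJ
ΔH = Σ(broken) − Σ(formed) = 1919 − 2012 = −93 kJ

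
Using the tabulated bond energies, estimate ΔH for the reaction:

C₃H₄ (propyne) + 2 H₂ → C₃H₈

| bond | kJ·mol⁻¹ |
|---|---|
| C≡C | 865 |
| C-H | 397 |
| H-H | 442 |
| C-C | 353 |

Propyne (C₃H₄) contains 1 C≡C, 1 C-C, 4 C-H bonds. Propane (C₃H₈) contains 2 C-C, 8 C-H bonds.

ΔH ≈ −192 kJ

Bonds broken (reactants):
  C≡C: 1 × 865 = 865
  C-C: 1 × 353 = 353
  C-H: 4 × 397 = 1588
  H-H: 2 × 442 = 884
  Σ(broken) = 3690 kJ
Bonds formed (products):
  C-C: 2 × 353 = 706
  C-H: 8 × 397 = 3176
  Σ(formed) = 3882 kJ
ΔH = Σ(broken) − Σ(formed) = 3690 − 3882 = −192 kJ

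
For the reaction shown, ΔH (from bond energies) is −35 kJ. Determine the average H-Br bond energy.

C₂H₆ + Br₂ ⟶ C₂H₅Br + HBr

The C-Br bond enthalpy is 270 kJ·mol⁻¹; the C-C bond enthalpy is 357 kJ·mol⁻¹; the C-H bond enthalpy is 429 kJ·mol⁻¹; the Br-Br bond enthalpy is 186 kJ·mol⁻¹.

Let D be the H-Br bond energy.
Σ(broken) = 1×186 + 1×357 + 6×429 = 3117
Σ(formed) = 1×270 + 1×357 + 5×429 + 1×D = 2772 + D
ΔH = Σ(broken) − Σ(formed) = (3117) − (2772 + D) = +345 − D
Setting this equal to −35 kJ gives D = 380 kJ/mol.

D(H-Br) ≈ 380 kJ/mol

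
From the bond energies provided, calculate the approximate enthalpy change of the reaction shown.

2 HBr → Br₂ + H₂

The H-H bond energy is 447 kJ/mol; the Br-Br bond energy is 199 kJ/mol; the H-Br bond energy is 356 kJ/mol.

ΔH ≈ +66 kJ

Bonds broken (reactants):
  H-Br: 2 × 356 = 712
  Σ(broken) = 712 kJ
Bonds formed (products):
  Br-Br: 1 × 199 = 199
  H-H: 1 × 447 = 447
  Σ(formed) = 646 kJ
ΔH = Σ(broken) − Σ(formed) = 712 − 646 = +66 kJ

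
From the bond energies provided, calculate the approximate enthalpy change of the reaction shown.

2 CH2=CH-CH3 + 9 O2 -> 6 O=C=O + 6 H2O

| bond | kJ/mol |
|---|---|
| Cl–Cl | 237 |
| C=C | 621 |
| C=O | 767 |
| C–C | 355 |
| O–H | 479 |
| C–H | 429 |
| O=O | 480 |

Bonds broken (reactants):
  C–C: 2 × 355 = 710
  C–H: 12 × 429 = 5148
  C=C: 2 × 621 = 1242
  O=O: 9 × 480 = 4320
  Σ(broken) = 11420 kJ
Bonds formed (products):
  C=O: 12 × 767 = 9204
  O–H: 12 × 479 = 5748
  Σ(formed) = 14952 kJ
ΔH = Σ(broken) − Σ(formed) = 11420 − 14952 = −3532 kJ

ΔH ≈ −3532 kJ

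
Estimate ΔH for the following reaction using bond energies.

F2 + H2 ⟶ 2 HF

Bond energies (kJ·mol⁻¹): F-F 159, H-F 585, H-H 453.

Bonds broken (reactants):
  F-F: 1 × 159 = 159
  H-H: 1 × 453 = 453
  Σ(broken) = 612 kJ
Bonds formed (products):
  H-F: 2 × 585 = 1170
  Σ(formed) = 1170 kJ
ΔH = Σ(broken) − Σ(formed) = 612 − 1170 = −558 kJ

ΔH ≈ −558 kJ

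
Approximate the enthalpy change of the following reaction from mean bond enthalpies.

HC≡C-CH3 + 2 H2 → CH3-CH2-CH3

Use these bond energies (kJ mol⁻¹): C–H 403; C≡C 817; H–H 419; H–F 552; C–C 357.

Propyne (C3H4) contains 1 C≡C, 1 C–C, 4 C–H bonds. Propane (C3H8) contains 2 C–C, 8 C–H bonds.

Bonds broken (reactants):
  C≡C: 1 × 817 = 817
  C–C: 1 × 357 = 357
  C–H: 4 × 403 = 1612
  H–H: 2 × 419 = 838
  Σ(broken) = 3624 kJ
Bonds formed (products):
  C–C: 2 × 357 = 714
  C–H: 8 × 403 = 3224
  Σ(formed) = 3938 kJ
ΔH = Σ(broken) − Σ(formed) = 3624 − 3938 = −314 kJ

ΔH ≈ −314 kJ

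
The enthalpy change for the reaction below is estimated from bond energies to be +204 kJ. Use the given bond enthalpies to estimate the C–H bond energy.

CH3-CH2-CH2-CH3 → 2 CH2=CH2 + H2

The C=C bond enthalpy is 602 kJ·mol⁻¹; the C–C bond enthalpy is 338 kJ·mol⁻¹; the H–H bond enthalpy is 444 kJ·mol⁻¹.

D(C–H) ≈ 419 kJ/mol

Let D be the C–H bond energy.
Σ(broken) = 3×338 + 10×D = 1014 + 10D
Σ(formed) = 8×D + 2×602 + 1×444 = 1648 + 8D
ΔH = Σ(broken) − Σ(formed) = (1014 + 10D) − (1648 + 8D) = −634 + 2D
Setting this equal to +204 kJ gives 2D = 838, so D = 419 kJ/mol.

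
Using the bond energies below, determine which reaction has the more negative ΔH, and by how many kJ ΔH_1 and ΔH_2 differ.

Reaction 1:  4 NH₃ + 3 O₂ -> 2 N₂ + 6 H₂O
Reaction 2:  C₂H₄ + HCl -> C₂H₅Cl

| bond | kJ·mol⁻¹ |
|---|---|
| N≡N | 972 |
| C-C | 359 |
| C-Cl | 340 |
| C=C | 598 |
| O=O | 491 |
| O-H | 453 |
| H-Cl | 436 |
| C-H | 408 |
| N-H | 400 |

Reaction 1:
  Bonds broken (reactants):
    N-H: 12 × 400 = 4800
    O=O: 3 × 491 = 1473
    Σ(broken) = 6273 kJ
  Bonds formed (products):
    N≡N: 2 × 972 = 1944
    O-H: 12 × 453 = 5436
    Σ(formed) = 7380 kJ
  ΔH_1 = 6273 − 7380 = −1107 kJ
Reaction 2:
  Bonds broken (reactants):
    C-H: 4 × 408 = 1632
    C=C: 1 × 598 = 598
    H-Cl: 1 × 436 = 436
    Σ(broken) = 2666 kJ
  Bonds formed (products):
    C-C: 1 × 359 = 359
    C-Cl: 1 × 340 = 340
    C-H: 5 × 408 = 2040
    Σ(formed) = 2739 kJ
  ΔH_2 = 2666 − 2739 = −73 kJ
ΔH_1 − ΔH_2 = −1034 kJ, so reaction 1 has the more negative ΔH; |ΔH_1 − ΔH_2| = 1034 kJ.

Reaction 1, by 1034 kJ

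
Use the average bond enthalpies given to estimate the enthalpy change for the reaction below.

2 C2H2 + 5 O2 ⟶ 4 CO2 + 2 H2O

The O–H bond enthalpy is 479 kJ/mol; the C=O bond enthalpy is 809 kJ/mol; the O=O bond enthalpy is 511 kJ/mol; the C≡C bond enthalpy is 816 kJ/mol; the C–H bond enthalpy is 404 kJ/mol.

Bonds broken (reactants):
  C≡C: 2 × 816 = 1632
  C–H: 4 × 404 = 1616
  O=O: 5 × 511 = 2555
  Σ(broken) = 5803 kJ
Bonds formed (products):
  C=O: 8 × 809 = 6472
  O–H: 4 × 479 = 1916
  Σ(formed) = 8388 kJ
ΔH = Σ(broken) − Σ(formed) = 5803 − 8388 = −2585 kJ

ΔH ≈ −2585 kJ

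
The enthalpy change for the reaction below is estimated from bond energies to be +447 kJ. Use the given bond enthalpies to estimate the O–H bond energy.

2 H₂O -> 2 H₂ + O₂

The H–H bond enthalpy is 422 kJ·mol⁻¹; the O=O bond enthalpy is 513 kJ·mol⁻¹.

D(O–H) ≈ 451 kJ/mol

Let D be the O–H bond energy.
Σ(broken) = 4×D = 4D
Σ(formed) = 2×422 + 1×513 = 1357
ΔH = Σ(broken) − Σ(formed) = (4D) − (1357) = −1357 + 4D
Setting this equal to +447 kJ gives 4D = 1804, so D = 451 kJ/mol.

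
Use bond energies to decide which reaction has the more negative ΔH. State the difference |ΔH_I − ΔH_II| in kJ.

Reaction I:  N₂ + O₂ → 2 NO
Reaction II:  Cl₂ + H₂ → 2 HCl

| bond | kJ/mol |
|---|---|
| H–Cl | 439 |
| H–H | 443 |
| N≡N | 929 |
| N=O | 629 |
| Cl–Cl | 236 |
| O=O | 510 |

Reaction I:
  Bonds broken (reactants):
    N≡N: 1 × 929 = 929
    O=O: 1 × 510 = 510
    Σ(broken) = 1439 kJ
  Bonds formed (products):
    N=O: 2 × 629 = 1258
    Σ(formed) = 1258 kJ
  ΔH_I = 1439 − 1258 = +181 kJ
Reaction II:
  Bonds broken (reactants):
    Cl–Cl: 1 × 236 = 236
    H–H: 1 × 443 = 443
    Σ(broken) = 679 kJ
  Bonds formed (products):
    H–Cl: 2 × 439 = 878
    Σ(formed) = 878 kJ
  ΔH_II = 679 − 878 = −199 kJ
ΔH_I − ΔH_II = +380 kJ, so reaction II has the more negative ΔH; |ΔH_I − ΔH_II| = 380 kJ.

Reaction II, by 380 kJ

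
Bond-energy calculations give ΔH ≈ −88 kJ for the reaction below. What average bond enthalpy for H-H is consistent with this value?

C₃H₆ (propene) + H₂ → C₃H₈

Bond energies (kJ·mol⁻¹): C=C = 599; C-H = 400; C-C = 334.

Let D be the H-H bond energy.
Σ(broken) = 1×334 + 6×400 + 1×599 + 1×D = 3333 + D
Σ(formed) = 2×334 + 8×400 = 3868
ΔH = Σ(broken) − Σ(formed) = (3333 + D) − (3868) = −535 + D
Setting this equal to −88 kJ gives D = 447 kJ/mol.

D(H-H) ≈ 447 kJ/mol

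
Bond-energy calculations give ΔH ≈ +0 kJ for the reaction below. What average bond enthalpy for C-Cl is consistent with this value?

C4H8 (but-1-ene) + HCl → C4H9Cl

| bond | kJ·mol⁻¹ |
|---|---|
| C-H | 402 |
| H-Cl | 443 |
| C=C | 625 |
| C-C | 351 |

D(C-Cl) ≈ 315 kJ/mol

Let D be the C-Cl bond energy.
Σ(broken) = 2×351 + 8×402 + 1×625 + 1×443 = 4986
Σ(formed) = 3×351 + 1×D + 9×402 = 4671 + D
ΔH = Σ(broken) − Σ(formed) = (4986) − (4671 + D) = +315 − D
Setting this equal to +0 kJ gives D = 315 kJ/mol.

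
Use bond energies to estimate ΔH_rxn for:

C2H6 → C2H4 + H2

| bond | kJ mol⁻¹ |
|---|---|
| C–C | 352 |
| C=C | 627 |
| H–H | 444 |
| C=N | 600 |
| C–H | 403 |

ΔH ≈ +87 kJ

Bonds broken (reactants):
  C–C: 1 × 352 = 352
  C–H: 6 × 403 = 2418
  Σ(broken) = 2770 kJ
Bonds formed (products):
  C–H: 4 × 403 = 1612
  C=C: 1 × 627 = 627
  H–H: 1 × 444 = 444
  Σ(formed) = 2683 kJ
ΔH = Σ(broken) − Σ(formed) = 2770 − 2683 = +87 kJ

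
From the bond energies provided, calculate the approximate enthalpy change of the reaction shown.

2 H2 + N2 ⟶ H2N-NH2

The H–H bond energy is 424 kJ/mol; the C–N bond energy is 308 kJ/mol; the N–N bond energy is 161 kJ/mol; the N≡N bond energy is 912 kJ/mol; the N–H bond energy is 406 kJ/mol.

Bonds broken (reactants):
  H–H: 2 × 424 = 848
  N≡N: 1 × 912 = 912
  Σ(broken) = 1760 kJ
Bonds formed (products):
  N–H: 4 × 406 = 1624
  N–N: 1 × 161 = 161
  Σ(formed) = 1785 kJ
ΔH = Σ(broken) − Σ(formed) = 1760 − 1785 = −25 kJ

ΔH ≈ −25 kJ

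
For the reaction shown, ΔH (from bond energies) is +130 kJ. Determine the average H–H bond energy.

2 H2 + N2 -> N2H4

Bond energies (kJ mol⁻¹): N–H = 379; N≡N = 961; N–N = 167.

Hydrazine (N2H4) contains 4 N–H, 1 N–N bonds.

D(H–H) ≈ 426 kJ/mol

Let D be the H–H bond energy.
Σ(broken) = 2×D + 1×961 = 961 + 2D
Σ(formed) = 4×379 + 1×167 = 1683
ΔH = Σ(broken) − Σ(formed) = (961 + 2D) − (1683) = −722 + 2D
Setting this equal to +130 kJ gives 2D = 852, so D = 426 kJ/mol.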